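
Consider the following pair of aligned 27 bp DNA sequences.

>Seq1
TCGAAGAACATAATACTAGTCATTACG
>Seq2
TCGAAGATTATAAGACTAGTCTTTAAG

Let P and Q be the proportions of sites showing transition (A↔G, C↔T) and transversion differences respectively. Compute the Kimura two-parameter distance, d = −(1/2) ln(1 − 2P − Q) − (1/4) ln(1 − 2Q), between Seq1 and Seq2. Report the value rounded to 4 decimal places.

0.2135

Differing sites — 8:A/T (Tv); 9:C/T (Ti); 14:T/G (Tv); 22:A/T (Tv); 26:C/A (Tv).
Of the 5 differences, 1 transition and 4 transversions over 27 sites: P = 1/27 = 0.037037, Q = 4/27 = 0.148148.
d = −0.5·ln(0.777778) − 0.25·ln(0.703704) = −0.5·(-0.251314) − 0.25·(-0.351397) = 0.2135.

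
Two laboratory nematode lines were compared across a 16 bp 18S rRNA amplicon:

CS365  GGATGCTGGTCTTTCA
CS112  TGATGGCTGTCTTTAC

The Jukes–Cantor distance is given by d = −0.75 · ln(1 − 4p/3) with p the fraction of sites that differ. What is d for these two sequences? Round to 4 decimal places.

0.5199

Mismatches occur at site 1 (G↔T), site 6 (C↔G), site 7 (T↔C), site 8 (G↔T), site 15 (C↔A), site 16 (A↔C).
p = 6/16 = 0.375000.
d = −0.75 · ln(1 − (4/3)·0.375000) = −0.75 · ln(0.500000) = −0.75 · (-0.693147) = 0.5199.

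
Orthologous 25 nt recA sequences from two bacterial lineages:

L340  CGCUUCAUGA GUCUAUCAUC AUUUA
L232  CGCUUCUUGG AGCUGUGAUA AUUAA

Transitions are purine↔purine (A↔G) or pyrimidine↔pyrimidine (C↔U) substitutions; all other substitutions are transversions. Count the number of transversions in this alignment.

The sequences differ at positions 7 (A/U, transversion), 10 (A/G, transition), 11 (G/A, transition), 12 (U/G, transversion), 15 (A/G, transition), 17 (C/G, transversion), 20 (C/A, transversion), 24 (U/A, transversion).
Of the 8 differences, 3 transitions and 5 transversions, so the answer is 5.

5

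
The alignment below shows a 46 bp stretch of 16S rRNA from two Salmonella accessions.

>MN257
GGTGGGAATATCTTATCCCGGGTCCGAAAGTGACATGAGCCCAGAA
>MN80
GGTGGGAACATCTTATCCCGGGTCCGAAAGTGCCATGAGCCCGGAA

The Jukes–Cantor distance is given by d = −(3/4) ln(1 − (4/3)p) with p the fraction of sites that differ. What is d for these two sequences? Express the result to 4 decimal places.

The sequences differ at positions 9 (T/C), 33 (A/C), 43 (A/G).
p = 3/46 = 0.065217.
d = −0.75 · ln(1 − (4/3)·0.065217) = −0.75 · ln(0.913044) = −0.75 · (-0.090971) = 0.0682.

0.0682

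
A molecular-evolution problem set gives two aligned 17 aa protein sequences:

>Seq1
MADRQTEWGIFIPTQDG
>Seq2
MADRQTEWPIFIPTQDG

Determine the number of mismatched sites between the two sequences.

1

A single mismatch occurs at site 9 (G→P).
That gives 1 mismatch out of 17 aligned sites, so the Hamming distance is 1.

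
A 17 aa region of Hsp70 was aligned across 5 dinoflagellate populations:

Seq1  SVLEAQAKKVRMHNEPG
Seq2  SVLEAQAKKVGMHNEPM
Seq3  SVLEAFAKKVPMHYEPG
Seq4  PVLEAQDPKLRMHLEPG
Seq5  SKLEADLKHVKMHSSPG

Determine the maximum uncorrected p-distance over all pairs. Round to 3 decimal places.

0.588

Pairwise Hamming distances:
  Seq1 vs Seq2: 2
  Seq1 vs Seq3: 3
  Seq1 vs Seq4: 5
  Seq1 vs Seq5: 7
  Seq2 vs Seq3: 4
  Seq2 vs Seq4: 7
  Seq2 vs Seq5: 8
  Seq3 vs Seq4: 7
  Seq3 vs Seq5: 7
  Seq4 vs Seq5: 10
The largest is 10 mismatches, between Seq4 and Seq5; p = 10/17 = 0.588.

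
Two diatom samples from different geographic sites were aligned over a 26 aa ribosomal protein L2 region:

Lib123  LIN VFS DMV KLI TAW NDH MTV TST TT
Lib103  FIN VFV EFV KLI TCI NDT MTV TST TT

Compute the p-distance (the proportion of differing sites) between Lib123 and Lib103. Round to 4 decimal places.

Differing sites — 1:L/F; 6:S/V; 7:D/E; 8:M/F; 14:A/C; 15:W/I; 18:H/T.
There are 7 differences over 26 sites, so p = 7/26 = 0.2692.

0.2692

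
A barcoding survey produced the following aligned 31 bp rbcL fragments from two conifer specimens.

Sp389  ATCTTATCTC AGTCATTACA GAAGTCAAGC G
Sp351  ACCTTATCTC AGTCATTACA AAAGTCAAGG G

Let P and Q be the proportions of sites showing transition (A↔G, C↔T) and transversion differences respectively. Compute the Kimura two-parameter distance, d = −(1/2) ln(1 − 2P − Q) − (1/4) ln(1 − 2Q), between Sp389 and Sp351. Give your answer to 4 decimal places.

The sequences differ at positions 2 (T/C, transition), 21 (G/A, transition), 30 (C/G, transversion).
Of the 3 differences, 2 transitions and 1 transversion over 31 sites: P = 2/31 = 0.064516, Q = 1/31 = 0.032258.
d = −0.5·ln(0.838710) − 0.25·ln(0.935484) = −0.5·(-0.175890) − 0.25·(-0.066691) = 0.1046.

0.1046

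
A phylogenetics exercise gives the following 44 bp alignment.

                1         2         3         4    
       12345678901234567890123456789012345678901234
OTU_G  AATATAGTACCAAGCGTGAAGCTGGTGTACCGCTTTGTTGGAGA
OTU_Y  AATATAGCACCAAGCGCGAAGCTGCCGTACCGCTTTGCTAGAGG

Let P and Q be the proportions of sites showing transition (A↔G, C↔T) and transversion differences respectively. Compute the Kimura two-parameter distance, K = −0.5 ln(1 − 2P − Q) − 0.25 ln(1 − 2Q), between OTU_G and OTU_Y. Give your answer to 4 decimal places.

Differing sites — 8:T/C (Ti); 17:T/C (Ti); 25:G/C (Tv); 26:T/C (Ti); 38:T/C (Ti); 40:G/A (Ti); 44:A/G (Ti).
Of the 7 differences, 6 transitions and 1 transversion over 44 sites: P = 6/44 = 0.136364, Q = 1/44 = 0.022727.
d = −0.5·ln(0.704545) − 0.25·ln(0.954546) = −0.5·(-0.350203) − 0.25·(-0.046519) = 0.1867.

0.1867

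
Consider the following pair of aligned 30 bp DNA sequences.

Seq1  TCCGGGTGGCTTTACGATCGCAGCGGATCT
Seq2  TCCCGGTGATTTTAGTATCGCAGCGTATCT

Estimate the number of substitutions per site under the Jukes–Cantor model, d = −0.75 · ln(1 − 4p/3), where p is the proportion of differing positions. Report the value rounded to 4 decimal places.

0.2326

The sequences differ at positions 4 (G/C), 9 (G/A), 10 (C/T), 15 (C/G), 16 (G/T), 26 (G/T).
p = 6/30 = 0.200000.
d = −0.75 · ln(1 − (4/3)·0.200000) = −0.75 · ln(0.733333) = −0.75 · (-0.310155) = 0.2326.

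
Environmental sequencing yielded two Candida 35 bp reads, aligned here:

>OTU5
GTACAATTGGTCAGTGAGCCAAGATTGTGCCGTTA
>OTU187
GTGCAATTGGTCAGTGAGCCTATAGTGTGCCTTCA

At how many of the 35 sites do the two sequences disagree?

6

The sequences differ at positions 3 (A/G), 21 (A/T), 23 (G/T), 25 (T/G), 32 (G/T), 34 (T/C).
That gives 6 mismatches out of 35 aligned sites, so the Hamming distance is 6.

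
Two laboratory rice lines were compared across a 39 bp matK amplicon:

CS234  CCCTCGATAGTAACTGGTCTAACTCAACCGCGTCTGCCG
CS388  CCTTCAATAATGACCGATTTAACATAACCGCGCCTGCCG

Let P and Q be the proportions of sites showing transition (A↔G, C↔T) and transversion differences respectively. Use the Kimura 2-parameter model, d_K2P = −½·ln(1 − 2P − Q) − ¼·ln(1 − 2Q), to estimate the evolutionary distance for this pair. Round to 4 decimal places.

0.3471

The sequences differ at positions 3 (C/T, transition), 6 (G/A, transition), 10 (G/A, transition), 12 (A/G, transition), 15 (T/C, transition), 17 (G/A, transition), 19 (C/T, transition), 24 (T/A, transversion), 25 (C/T, transition), 33 (T/C, transition).
Of the 10 differences, 9 transitions and 1 transversion over 39 sites: P = 9/39 = 0.230769, Q = 1/39 = 0.025641.
d = −0.5·ln(0.512821) − 0.25·ln(0.948718) = −0.5·(-0.667828) − 0.25·(-0.052644) = 0.3471.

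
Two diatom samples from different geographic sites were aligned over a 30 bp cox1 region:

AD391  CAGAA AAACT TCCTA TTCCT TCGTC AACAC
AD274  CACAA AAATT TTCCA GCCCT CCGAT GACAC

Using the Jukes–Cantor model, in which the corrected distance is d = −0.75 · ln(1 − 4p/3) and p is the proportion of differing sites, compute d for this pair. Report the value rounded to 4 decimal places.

Mismatches occur at site 3 (G/C), site 9 (C/T), site 12 (C/T), site 14 (T/C), site 16 (T/G), site 17 (T/C), site 21 (T/C), site 24 (T/A), site 25 (C/T), site 26 (A/G).
p = 10/30 = 0.333333.
d = −0.75 · ln(1 − (4/3)·0.333333) = −0.75 · ln(0.555556) = −0.75 · (-0.587786) = 0.4408.

0.4408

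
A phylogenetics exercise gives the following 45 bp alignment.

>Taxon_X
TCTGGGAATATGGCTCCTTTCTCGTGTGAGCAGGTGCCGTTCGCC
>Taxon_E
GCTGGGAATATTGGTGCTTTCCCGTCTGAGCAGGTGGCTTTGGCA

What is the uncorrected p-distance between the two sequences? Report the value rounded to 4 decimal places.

Differing sites — 1:T/G; 12:G/T; 14:C/G; 16:C/G; 22:T/C; 26:G/C; 37:C/G; 39:G/T; 42:C/G; 45:C/A.
There are 10 differences over 45 sites, so p = 10/45 = 0.2222.

0.2222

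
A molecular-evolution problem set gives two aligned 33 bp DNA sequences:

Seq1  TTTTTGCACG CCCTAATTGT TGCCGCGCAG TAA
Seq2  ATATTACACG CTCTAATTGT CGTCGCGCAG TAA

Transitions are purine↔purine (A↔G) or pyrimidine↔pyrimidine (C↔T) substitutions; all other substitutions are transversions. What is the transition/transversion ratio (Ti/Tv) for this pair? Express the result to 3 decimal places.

The sequences differ at positions 1 (T/A, transversion), 3 (T/A, transversion), 6 (G/A, transition), 12 (C/T, transition), 21 (T/C, transition), 23 (C/T, transition).
Of the 6 differences, 4 transitions and 2 transversions, so Ti/Tv = 4/2 = 2.000.

2.000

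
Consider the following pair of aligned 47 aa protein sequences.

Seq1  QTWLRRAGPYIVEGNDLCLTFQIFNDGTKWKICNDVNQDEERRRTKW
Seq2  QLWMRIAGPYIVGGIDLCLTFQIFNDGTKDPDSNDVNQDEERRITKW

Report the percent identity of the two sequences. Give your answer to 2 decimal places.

78.72%

Differing sites — 2:T/L; 4:L/M; 6:R/I; 13:E/G; 15:N/I; 30:W/D; 31:K/P; 32:I/D; 33:C/S; 44:R/I.
37 of the 47 sites match, so the percent identity is 37/47 × 100 = 78.72%.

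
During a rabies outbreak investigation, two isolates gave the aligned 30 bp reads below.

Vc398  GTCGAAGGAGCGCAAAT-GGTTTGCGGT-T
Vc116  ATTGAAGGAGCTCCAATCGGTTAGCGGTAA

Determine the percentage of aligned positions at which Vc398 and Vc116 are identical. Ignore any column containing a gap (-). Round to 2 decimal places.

Excluding the 2 gap columns leaves 28 comparable sites.
Differing sites — 1:G/A; 3:C/T; 12:G/T; 14:A/C; 23:T/A; 30:T/A.
22 of the 28 comparable sites match, so the percent identity is 22/28 × 100 = 78.57%.

78.57%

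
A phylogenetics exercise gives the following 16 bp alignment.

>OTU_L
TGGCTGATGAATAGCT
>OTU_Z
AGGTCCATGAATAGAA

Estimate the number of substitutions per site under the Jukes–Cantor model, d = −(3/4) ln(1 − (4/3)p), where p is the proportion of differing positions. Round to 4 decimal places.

Differing sites — 1:T/A; 4:C/T; 5:T/C; 6:G/C; 15:C/A; 16:T/A.
p = 6/16 = 0.375000.
d = −0.75 · ln(1 − (4/3)·0.375000) = −0.75 · ln(0.500000) = −0.75 · (-0.693147) = 0.5199.

0.5199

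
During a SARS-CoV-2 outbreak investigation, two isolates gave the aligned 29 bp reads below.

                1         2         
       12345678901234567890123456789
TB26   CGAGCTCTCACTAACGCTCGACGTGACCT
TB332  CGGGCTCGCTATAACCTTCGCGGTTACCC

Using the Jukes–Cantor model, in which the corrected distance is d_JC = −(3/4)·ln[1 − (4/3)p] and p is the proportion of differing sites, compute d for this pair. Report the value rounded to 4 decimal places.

The sequences differ at positions 3 (A/G), 8 (T/G), 10 (A/T), 11 (C/A), 16 (G/C), 17 (C/T), 21 (A/C), 22 (C/G), 25 (G/T), 29 (T/C).
p = 10/29 = 0.344828.
d = −0.75 · ln(1 − (4/3)·0.344828) = −0.75 · ln(0.540229) = −0.75 · (-0.615762) = 0.4618.

0.4618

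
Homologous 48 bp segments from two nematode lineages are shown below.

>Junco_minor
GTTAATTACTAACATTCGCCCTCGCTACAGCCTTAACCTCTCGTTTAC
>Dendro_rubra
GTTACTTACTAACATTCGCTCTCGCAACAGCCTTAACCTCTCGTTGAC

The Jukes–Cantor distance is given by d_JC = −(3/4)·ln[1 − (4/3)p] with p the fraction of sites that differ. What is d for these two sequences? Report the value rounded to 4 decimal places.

The sequences differ at positions 5 (A/C), 20 (C/T), 26 (T/A), 46 (T/G).
p = 4/48 = 0.083333.
d = −0.75 · ln(1 − (4/3)·0.083333) = −0.75 · ln(0.888889) = −0.75 · (-0.117783) = 0.0883.

0.0883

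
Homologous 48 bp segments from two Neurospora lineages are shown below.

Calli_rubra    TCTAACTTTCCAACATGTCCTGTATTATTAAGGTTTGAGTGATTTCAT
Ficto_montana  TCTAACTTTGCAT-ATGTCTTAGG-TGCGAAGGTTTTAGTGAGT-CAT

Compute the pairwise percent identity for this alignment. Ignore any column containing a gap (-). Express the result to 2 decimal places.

Excluding the 3 gap columns leaves 45 comparable sites.
Differing sites — 10:C/G; 13:A/T; 20:C/T; 22:G/A; 23:T/G; 24:A/G; 27:A/G; 28:T/C; 29:T/G; 37:G/T; 43:T/G.
34 of the 45 comparable sites match, so the percent identity is 34/45 × 100 = 75.56%.

75.56%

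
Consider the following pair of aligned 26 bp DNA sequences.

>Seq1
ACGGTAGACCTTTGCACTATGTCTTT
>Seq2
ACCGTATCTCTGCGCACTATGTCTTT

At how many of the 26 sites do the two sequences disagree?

6

The sequences differ at positions 3 (G/C), 7 (G/T), 8 (A/C), 9 (C/T), 12 (T/G), 13 (T/C).
That gives 6 mismatches out of 26 aligned sites, so the Hamming distance is 6.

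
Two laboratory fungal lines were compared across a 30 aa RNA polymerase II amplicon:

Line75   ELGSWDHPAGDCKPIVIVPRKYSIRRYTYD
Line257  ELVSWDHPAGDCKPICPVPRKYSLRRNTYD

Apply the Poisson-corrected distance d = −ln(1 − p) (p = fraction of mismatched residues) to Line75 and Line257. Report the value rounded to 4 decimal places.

0.1823

Mismatches occur at site 3 (G↔V), site 16 (V↔C), site 17 (I↔P), site 24 (I↔L), site 27 (Y↔N).
p = 5/30 = 0.166667.
d = −ln(1 − 0.166667) = −ln(0.833333) = 0.1823.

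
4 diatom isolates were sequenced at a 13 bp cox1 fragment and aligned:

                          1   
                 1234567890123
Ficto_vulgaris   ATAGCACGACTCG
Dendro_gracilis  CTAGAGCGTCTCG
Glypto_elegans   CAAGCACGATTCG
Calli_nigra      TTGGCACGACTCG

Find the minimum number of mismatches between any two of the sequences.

2

Pairwise Hamming distances:
  Ficto_vulgaris vs Dendro_gracilis: 4
  Ficto_vulgaris vs Glypto_elegans: 3
  Ficto_vulgaris vs Calli_nigra: 2
  Dendro_gracilis vs Glypto_elegans: 5
  Dendro_gracilis vs Calli_nigra: 5
  Glypto_elegans vs Calli_nigra: 4
The smallest is 2, between Ficto_vulgaris and Calli_nigra.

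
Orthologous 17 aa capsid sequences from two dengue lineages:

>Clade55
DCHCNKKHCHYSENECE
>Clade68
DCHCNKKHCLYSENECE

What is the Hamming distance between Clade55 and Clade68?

A single mismatch occurs at site 10 (H→L).
That gives 1 mismatch out of 17 aligned sites, so the Hamming distance is 1.

1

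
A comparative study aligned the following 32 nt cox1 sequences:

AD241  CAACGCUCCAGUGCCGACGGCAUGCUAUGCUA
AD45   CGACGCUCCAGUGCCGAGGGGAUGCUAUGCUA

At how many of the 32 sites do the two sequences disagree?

The sequences differ at positions 2 (A/G), 18 (C/G), 21 (C/G).
That gives 3 mismatches out of 32 aligned sites, so the Hamming distance is 3.

3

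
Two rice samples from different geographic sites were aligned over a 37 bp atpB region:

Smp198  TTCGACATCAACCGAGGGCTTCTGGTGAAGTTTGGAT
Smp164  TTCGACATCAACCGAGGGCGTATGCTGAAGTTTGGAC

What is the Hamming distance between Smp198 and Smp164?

4

The sequences differ at positions 20 (T/G), 22 (C/A), 25 (G/C), 37 (T/C).
That gives 4 mismatches out of 37 aligned sites, so the Hamming distance is 4.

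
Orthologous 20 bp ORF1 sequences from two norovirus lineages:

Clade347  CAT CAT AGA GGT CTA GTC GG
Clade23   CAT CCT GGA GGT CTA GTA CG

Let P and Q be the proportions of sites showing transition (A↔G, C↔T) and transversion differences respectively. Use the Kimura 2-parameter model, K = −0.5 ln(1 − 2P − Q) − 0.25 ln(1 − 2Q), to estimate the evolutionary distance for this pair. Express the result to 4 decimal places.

Mismatches occur at site 5 (A/C, transversion), site 7 (A/G, transition), site 18 (C/A, transversion), site 19 (G/C, transversion).
Of the 4 differences, 1 transition and 3 transversions over 20 sites: P = 1/20 = 0.050000, Q = 3/20 = 0.150000.
d = −0.5·ln(0.750000) − 0.25·ln(0.700000) = −0.5·(-0.287682) − 0.25·(-0.356675) = 0.2330.

0.2330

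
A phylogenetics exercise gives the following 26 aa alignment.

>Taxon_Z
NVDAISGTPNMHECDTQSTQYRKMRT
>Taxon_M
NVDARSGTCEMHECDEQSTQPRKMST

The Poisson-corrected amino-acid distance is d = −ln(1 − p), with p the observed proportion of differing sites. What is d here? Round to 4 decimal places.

0.2624

The sequences differ at positions 5 (I/R), 9 (P/C), 10 (N/E), 16 (T/E), 21 (Y/P), 25 (R/S).
p = 6/26 = 0.230769.
d = −ln(1 − 0.230769) = −ln(0.769231) = 0.2624.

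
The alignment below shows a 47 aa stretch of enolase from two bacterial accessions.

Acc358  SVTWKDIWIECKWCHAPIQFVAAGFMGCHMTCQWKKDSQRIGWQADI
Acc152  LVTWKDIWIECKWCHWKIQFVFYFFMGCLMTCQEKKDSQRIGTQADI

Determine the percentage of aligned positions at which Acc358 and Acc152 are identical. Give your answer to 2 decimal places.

80.85%

Differing sites — 1:S/L; 16:A/W; 17:P/K; 22:A/F; 23:A/Y; 24:G/F; 29:H/L; 34:W/E; 43:W/T.
38 of the 47 sites match, so the percent identity is 38/47 × 100 = 80.85%.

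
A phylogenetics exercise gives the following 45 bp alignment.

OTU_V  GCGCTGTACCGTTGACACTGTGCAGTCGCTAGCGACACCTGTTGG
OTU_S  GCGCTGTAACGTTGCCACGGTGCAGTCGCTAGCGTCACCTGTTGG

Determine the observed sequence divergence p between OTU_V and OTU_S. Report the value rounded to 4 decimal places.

0.0889

Differing sites — 9:C/A; 15:A/C; 19:T/G; 35:A/T.
There are 4 differences over 45 sites, so p = 4/45 = 0.0889.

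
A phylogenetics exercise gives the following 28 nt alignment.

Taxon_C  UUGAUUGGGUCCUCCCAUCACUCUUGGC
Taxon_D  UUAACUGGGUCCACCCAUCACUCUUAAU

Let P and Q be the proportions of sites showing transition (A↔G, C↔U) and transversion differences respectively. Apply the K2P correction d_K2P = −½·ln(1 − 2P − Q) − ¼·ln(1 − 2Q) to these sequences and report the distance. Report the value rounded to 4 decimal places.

Differing sites — 3:G/A (Ti); 5:U/C (Ti); 13:U/A (Tv); 26:G/A (Ti); 27:G/A (Ti); 28:C/U (Ti).
Of the 6 differences, 5 transitions and 1 transversion over 28 sites: P = 5/28 = 0.178571, Q = 1/28 = 0.035714.
d = −0.5·ln(0.607144) − 0.25·ln(0.928572) = −0.5·(-0.498989) − 0.25·(-0.074107) = 0.2680.

0.2680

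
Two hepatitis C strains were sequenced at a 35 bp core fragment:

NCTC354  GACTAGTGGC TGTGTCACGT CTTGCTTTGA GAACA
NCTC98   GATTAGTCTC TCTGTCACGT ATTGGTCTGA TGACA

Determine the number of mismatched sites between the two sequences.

Mismatches occur at site 3 (C↔T), site 8 (G↔C), site 9 (G↔T), site 12 (G↔C), site 21 (C↔A), site 25 (C↔G), site 27 (T↔C), site 31 (G↔T), site 32 (A↔G).
That gives 9 mismatches out of 35 aligned sites, so the Hamming distance is 9.

9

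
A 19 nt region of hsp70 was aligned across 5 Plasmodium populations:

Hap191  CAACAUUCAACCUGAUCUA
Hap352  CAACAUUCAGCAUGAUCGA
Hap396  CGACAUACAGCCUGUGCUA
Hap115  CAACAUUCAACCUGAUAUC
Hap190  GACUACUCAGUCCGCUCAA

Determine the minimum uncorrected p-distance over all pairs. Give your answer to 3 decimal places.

0.105

Pairwise Hamming distances:
  Hap191 vs Hap352: 3
  Hap191 vs Hap396: 5
  Hap191 vs Hap115: 2
  Hap191 vs Hap190: 9
  Hap352 vs Hap396: 6
  Hap352 vs Hap115: 5
  Hap352 vs Hap190: 9
  Hap396 vs Hap115: 7
  Hap396 vs Hap190: 11
  Hap115 vs Hap190: 11
The smallest is 2 mismatches, between Hap191 and Hap115; p = 2/19 = 0.105.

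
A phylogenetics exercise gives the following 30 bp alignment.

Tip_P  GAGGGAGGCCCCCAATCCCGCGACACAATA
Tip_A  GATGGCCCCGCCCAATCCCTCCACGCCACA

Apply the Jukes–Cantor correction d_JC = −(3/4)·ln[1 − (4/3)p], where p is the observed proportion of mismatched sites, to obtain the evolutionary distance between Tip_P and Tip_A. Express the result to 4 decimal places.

0.4408

Differing sites — 3:G/T; 6:A/C; 7:G/C; 8:G/C; 10:C/G; 20:G/T; 22:G/C; 25:A/G; 27:A/C; 29:T/C.
p = 10/30 = 0.333333.
d = −0.75 · ln(1 − (4/3)·0.333333) = −0.75 · ln(0.555556) = −0.75 · (-0.587786) = 0.4408.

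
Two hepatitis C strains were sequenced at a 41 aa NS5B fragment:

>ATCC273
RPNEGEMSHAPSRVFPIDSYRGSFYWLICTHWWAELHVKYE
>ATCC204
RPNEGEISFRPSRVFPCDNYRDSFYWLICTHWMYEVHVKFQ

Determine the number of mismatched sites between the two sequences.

11

Mismatches occur at site 7 (M↔I), site 9 (H↔F), site 10 (A↔R), site 17 (I↔C), site 19 (S↔N), site 22 (G↔D), site 33 (W↔M), site 34 (A↔Y), site 36 (L↔V), site 40 (Y↔F), site 41 (E↔Q).
That gives 11 mismatches out of 41 aligned sites, so the Hamming distance is 11.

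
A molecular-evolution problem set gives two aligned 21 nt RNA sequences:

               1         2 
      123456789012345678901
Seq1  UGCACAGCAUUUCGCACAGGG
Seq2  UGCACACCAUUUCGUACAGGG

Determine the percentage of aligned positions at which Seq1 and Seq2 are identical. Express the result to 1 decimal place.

90.5%

The sequences differ at positions 7 (G/C), 15 (C/U).
19 of the 21 sites match, so the percent identity is 19/21 × 100 = 90.5%.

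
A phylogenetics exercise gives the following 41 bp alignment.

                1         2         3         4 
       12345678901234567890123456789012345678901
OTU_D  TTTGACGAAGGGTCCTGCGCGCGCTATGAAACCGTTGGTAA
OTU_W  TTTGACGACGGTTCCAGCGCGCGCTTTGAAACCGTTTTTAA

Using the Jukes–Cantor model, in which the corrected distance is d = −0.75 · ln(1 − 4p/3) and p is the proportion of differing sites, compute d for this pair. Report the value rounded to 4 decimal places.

The sequences differ at positions 9 (A/C), 12 (G/T), 16 (T/A), 26 (A/T), 37 (G/T), 38 (G/T).
p = 6/41 = 0.146341.
d = −0.75 · ln(1 − (4/3)·0.146341) = −0.75 · ln(0.804879) = −0.75 · (-0.217063) = 0.1628.

0.1628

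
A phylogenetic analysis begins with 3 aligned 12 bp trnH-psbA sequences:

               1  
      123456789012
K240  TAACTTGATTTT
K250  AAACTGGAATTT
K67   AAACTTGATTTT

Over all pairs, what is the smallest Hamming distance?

1

Pairwise Hamming distances:
  K240 vs K250: 3
  K240 vs K67: 1
  K250 vs K67: 2
The smallest is 1, between K240 and K67.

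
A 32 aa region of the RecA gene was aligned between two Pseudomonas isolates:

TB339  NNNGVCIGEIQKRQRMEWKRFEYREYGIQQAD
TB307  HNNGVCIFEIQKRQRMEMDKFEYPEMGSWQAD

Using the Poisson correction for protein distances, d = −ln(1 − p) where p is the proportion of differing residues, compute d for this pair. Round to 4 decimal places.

0.3302

Differing sites — 1:N/H; 8:G/F; 18:W/M; 19:K/D; 20:R/K; 24:R/P; 26:Y/M; 28:I/S; 29:Q/W.
p = 9/32 = 0.281250.
d = −ln(1 − 0.281250) = −ln(0.718750) = 0.3302.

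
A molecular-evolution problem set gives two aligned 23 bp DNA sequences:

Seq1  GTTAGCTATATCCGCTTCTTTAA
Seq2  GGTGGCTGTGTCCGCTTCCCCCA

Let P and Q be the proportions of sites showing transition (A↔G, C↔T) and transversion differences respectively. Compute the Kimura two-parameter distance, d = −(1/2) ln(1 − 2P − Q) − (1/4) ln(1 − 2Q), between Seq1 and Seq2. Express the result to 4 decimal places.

0.5169

Mismatches occur at site 2 (T/G, transversion), site 4 (A/G, transition), site 8 (A/G, transition), site 10 (A/G, transition), site 19 (T/C, transition), site 20 (T/C, transition), site 21 (T/C, transition), site 22 (A/C, transversion).
Of the 8 differences, 6 transitions and 2 transversions over 23 sites: P = 6/23 = 0.260870, Q = 2/23 = 0.086957.
d = −0.5·ln(0.391303) − 0.25·ln(0.826086) = −0.5·(-0.938273) − 0.25·(-0.191056) = 0.5169.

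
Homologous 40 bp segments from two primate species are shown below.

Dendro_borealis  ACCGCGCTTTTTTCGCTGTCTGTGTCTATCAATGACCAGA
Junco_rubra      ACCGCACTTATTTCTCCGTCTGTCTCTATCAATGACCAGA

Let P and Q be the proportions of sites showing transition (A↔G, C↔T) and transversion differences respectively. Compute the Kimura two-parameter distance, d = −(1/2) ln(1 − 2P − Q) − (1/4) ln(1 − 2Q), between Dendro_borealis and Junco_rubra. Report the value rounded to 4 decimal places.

0.1368

The sequences differ at positions 6 (G/A, transition), 10 (T/A, transversion), 15 (G/T, transversion), 17 (T/C, transition), 24 (G/C, transversion).
Of the 5 differences, 2 transitions and 3 transversions over 40 sites: P = 2/40 = 0.050000, Q = 3/40 = 0.075000.
d = −0.5·ln(0.825000) − 0.25·ln(0.850000) = −0.5·(-0.192372) − 0.25·(-0.162519) = 0.1368.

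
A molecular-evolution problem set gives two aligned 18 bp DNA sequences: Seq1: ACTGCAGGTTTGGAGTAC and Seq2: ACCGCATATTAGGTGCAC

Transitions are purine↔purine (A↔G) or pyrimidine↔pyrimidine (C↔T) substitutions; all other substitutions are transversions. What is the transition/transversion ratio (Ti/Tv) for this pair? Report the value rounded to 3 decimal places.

The sequences differ at positions 3 (T/C, transition), 7 (G/T, transversion), 8 (G/A, transition), 11 (T/A, transversion), 14 (A/T, transversion), 16 (T/C, transition).
Of the 6 differences, 3 transitions and 3 transversions, so Ti/Tv = 3/3 = 1.000.

1.000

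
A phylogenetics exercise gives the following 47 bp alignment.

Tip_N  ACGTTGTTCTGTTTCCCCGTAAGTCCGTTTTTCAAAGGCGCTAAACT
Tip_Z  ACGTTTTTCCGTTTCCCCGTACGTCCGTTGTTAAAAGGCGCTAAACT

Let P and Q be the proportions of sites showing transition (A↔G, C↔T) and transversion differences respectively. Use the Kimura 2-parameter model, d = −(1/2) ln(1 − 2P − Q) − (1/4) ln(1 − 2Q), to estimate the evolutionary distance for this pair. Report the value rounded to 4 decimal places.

Differing sites — 6:G/T (Tv); 10:T/C (Ti); 22:A/C (Tv); 30:T/G (Tv); 33:C/A (Tv).
Of the 5 differences, 1 transition and 4 transversions over 47 sites: P = 1/47 = 0.021277, Q = 4/47 = 0.085106.
d = −0.5·ln(0.872340) − 0.25·ln(0.829788) = −0.5·(-0.136576) − 0.25·(-0.186585) = 0.1149.

0.1149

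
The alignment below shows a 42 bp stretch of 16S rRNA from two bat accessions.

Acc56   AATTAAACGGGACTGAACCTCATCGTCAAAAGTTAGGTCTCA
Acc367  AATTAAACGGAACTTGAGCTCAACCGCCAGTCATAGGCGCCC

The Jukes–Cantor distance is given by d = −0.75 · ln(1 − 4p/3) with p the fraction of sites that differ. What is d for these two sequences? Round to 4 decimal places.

Mismatches occur at site 11 (G/A), site 15 (G/T), site 16 (A/G), site 18 (C/G), site 23 (T/A), site 25 (G/C), site 26 (T/G), site 28 (A/C), site 30 (A/G), site 31 (A/T), site 32 (G/C), site 33 (T/A), site 38 (T/C), site 39 (C/G), site 40 (T/C), site 42 (A/C).
p = 16/42 = 0.380952.
d = −0.75 · ln(1 − (4/3)·0.380952) = −0.75 · ln(0.492064) = −0.75 · (-0.709146) = 0.5319.

0.5319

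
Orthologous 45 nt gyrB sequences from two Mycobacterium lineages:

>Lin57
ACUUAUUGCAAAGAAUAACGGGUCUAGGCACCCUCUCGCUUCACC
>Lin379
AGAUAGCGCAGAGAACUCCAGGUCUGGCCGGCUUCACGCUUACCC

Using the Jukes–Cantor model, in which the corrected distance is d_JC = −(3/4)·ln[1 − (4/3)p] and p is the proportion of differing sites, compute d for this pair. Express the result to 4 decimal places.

The sequences differ at positions 2 (C/G), 3 (U/A), 6 (U/G), 7 (U/C), 11 (A/G), 16 (U/C), 17 (A/U), 18 (A/C), 20 (G/A), 26 (A/G), 28 (G/C), 30 (A/G), 31 (C/G), 33 (C/U), 36 (U/A), 42 (C/A), 43 (A/C).
p = 17/45 = 0.377778.
d = −0.75 · ln(1 − (4/3)·0.377778) = −0.75 · ln(0.496296) = −0.75 · (-0.700583) = 0.5254.

0.5254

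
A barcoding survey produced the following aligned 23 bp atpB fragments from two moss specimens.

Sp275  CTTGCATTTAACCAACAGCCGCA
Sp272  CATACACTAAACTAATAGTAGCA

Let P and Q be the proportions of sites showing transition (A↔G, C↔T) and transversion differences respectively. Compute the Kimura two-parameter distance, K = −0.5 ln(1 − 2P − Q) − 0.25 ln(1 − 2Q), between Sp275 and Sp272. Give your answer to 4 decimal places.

0.4920

Mismatches occur at site 2 (T↔A, transversion), site 4 (G↔A, transition), site 7 (T↔C, transition), site 9 (T↔A, transversion), site 13 (C↔T, transition), site 16 (C↔T, transition), site 19 (C↔T, transition), site 20 (C↔A, transversion).
Of the 8 differences, 5 transitions and 3 transversions over 23 sites: P = 5/23 = 0.217391, Q = 3/23 = 0.130435.
d = −0.5·ln(0.434783) − 0.25·ln(0.739130) = −0.5·(-0.832908) − 0.25·(-0.302281) = 0.4920.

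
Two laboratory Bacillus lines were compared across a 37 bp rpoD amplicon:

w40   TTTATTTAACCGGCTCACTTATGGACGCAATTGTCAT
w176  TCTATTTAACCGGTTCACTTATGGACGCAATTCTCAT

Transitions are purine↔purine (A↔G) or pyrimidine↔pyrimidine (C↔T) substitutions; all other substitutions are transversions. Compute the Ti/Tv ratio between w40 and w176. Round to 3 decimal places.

Differing sites — 2:T/C (Ti); 14:C/T (Ti); 33:G/C (Tv).
Of the 3 differences, 2 transitions and 1 transversion, so Ti/Tv = 2/1 = 2.000.

2.000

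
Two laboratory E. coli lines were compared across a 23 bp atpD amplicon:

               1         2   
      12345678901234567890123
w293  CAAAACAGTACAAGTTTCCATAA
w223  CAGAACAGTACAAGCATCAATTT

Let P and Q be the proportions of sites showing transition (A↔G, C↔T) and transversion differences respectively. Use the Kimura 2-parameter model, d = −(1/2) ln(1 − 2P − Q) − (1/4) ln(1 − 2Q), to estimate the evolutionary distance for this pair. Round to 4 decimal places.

Mismatches occur at site 3 (A↔G, transition), site 15 (T↔C, transition), site 16 (T↔A, transversion), site 19 (C↔A, transversion), site 22 (A↔T, transversion), site 23 (A↔T, transversion).
Of the 6 differences, 2 transitions and 4 transversions over 23 sites: P = 2/23 = 0.086957, Q = 4/23 = 0.173913.
d = −0.5·ln(0.652173) − 0.25·ln(0.652174) = −0.5·(-0.427445) − 0.25·(-0.427444) = 0.3206.

0.3206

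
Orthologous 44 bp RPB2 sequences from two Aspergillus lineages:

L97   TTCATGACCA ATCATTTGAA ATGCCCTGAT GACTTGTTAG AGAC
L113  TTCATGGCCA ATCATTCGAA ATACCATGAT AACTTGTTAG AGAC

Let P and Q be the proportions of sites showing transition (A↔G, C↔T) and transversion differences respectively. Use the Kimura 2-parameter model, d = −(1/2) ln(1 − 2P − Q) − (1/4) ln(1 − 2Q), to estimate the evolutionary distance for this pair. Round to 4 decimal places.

The sequences differ at positions 7 (A/G, transition), 17 (T/C, transition), 23 (G/A, transition), 26 (C/A, transversion), 31 (G/A, transition).
Of the 5 differences, 4 transitions and 1 transversion over 44 sites: P = 4/44 = 0.090909, Q = 1/44 = 0.022727.
d = −0.5·ln(0.795455) − 0.25·ln(0.954546) = −0.5·(-0.228841) − 0.25·(-0.046519) = 0.1261.

0.1261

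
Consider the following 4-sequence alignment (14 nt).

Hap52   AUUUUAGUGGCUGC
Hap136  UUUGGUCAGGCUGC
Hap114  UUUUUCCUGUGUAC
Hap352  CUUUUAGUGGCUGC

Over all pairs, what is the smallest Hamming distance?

1

Pairwise Hamming distances:
  Hap52 vs Hap136: 6
  Hap52 vs Hap114: 6
  Hap52 vs Hap352: 1
  Hap136 vs Hap114: 7
  Hap136 vs Hap352: 6
  Hap114 vs Hap352: 6
The smallest is 1, between Hap52 and Hap352.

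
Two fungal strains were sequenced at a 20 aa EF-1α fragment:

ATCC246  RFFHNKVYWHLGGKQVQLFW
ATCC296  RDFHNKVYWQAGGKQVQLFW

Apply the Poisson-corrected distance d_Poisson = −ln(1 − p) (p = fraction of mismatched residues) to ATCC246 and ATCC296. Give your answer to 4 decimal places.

Mismatches occur at site 2 (F/D), site 10 (H/Q), site 11 (L/A).
p = 3/20 = 0.150000.
d = −ln(1 − 0.150000) = −ln(0.850000) = 0.1625.

0.1625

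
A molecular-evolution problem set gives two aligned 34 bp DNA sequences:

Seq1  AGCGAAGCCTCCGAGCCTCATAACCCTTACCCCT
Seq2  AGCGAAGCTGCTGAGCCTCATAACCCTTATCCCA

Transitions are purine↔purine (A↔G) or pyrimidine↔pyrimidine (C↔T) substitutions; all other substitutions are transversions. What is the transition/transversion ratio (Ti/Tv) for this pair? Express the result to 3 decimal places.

Differing sites — 9:C/T (Ti); 10:T/G (Tv); 12:C/T (Ti); 30:C/T (Ti); 34:T/A (Tv).
Of the 5 differences, 3 transitions and 2 transversions, so Ti/Tv = 3/2 = 1.500.

1.500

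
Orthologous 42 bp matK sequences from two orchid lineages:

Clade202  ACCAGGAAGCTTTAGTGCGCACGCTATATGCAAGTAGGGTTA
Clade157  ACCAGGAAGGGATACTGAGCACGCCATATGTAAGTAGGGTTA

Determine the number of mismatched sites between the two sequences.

7

Differing sites — 10:C/G; 11:T/G; 12:T/A; 15:G/C; 18:C/A; 25:T/C; 31:C/T.
That gives 7 mismatches out of 42 aligned sites, so the Hamming distance is 7.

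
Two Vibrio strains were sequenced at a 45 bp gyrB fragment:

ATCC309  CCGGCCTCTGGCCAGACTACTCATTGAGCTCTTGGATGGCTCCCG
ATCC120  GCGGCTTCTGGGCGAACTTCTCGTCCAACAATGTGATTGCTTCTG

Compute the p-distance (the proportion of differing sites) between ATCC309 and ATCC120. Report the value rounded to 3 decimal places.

0.378

The sequences differ at positions 1 (C/G), 6 (C/T), 12 (C/G), 14 (A/G), 15 (G/A), 19 (A/T), 23 (A/G), 25 (T/C), 26 (G/C), 28 (G/A), 30 (T/A), 31 (C/A), 33 (T/G), 34 (G/T), 38 (G/T), 42 (C/T), 44 (C/T).
There are 17 differences over 45 sites, so p = 17/45 = 0.378.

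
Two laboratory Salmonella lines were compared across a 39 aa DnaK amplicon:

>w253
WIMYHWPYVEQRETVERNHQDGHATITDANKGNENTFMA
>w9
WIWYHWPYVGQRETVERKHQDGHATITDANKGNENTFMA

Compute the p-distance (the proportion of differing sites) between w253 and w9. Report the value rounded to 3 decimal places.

Mismatches occur at site 3 (M→W), site 10 (E→G), site 18 (N→K).
There are 3 differences over 39 sites, so p = 3/39 = 0.077.

0.077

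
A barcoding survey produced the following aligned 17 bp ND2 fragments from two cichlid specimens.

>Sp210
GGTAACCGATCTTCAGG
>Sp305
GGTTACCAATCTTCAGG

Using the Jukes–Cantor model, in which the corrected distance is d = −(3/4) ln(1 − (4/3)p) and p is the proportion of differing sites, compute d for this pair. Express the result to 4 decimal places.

Differing sites — 4:A/T; 8:G/A.
p = 2/17 = 0.117647.
d = −0.75 · ln(1 − (4/3)·0.117647) = −0.75 · ln(0.843137) = −0.75 · (-0.170626) = 0.1280.

0.1280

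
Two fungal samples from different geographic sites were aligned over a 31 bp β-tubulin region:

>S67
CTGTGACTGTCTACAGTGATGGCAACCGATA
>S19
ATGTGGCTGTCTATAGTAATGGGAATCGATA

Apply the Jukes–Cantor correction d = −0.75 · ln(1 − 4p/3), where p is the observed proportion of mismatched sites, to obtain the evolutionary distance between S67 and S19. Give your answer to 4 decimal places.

Differing sites — 1:C/A; 6:A/G; 14:C/T; 18:G/A; 23:C/G; 26:C/T.
p = 6/31 = 0.193548.
d = −0.75 · ln(1 − (4/3)·0.193548) = −0.75 · ln(0.741936) = −0.75 · (-0.298492) = 0.2239.

0.2239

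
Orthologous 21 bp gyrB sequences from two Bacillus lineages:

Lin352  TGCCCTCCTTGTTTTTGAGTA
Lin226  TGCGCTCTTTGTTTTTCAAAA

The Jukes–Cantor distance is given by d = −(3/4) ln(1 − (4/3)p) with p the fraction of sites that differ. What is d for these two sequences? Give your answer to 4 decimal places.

The sequences differ at positions 4 (C/G), 8 (C/T), 17 (G/C), 19 (G/A), 20 (T/A).
p = 5/21 = 0.238095.
d = −0.75 · ln(1 − (4/3)·0.238095) = −0.75 · ln(0.682540) = −0.75 · (-0.381934) = 0.2865.

0.2865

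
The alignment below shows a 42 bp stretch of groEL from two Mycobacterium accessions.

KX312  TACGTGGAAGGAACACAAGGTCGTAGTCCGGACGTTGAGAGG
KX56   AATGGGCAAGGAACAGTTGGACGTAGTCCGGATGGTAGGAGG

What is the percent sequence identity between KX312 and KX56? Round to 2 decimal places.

Differing sites — 1:T/A; 3:C/T; 5:T/G; 7:G/C; 16:C/G; 17:A/T; 18:A/T; 21:T/A; 33:C/T; 35:T/G; 37:G/A; 38:A/G.
30 of the 42 sites match, so the percent identity is 30/42 × 100 = 71.43%.

71.43%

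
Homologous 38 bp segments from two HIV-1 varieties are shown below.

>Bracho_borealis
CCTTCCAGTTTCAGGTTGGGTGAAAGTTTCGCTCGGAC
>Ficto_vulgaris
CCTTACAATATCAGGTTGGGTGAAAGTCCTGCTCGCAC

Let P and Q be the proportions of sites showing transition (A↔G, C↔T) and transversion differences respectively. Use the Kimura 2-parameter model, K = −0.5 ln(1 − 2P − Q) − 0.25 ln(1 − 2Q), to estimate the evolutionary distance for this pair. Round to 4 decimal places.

Mismatches occur at site 5 (C/A, transversion), site 8 (G/A, transition), site 10 (T/A, transversion), site 28 (T/C, transition), site 29 (T/C, transition), site 30 (C/T, transition), site 36 (G/C, transversion).
Of the 7 differences, 4 transitions and 3 transversions over 38 sites: P = 4/38 = 0.105263, Q = 3/38 = 0.078947.
d = −0.5·ln(0.710527) − 0.25·ln(0.842106) = −0.5·(-0.341748) − 0.25·(-0.171849) = 0.2138.

0.2138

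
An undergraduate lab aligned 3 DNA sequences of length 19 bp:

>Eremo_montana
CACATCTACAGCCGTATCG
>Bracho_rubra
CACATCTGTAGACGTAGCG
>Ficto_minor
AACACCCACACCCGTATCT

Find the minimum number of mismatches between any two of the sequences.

4

Pairwise Hamming distances:
  Eremo_montana vs Bracho_rubra: 4
  Eremo_montana vs Ficto_minor: 5
  Bracho_rubra vs Ficto_minor: 9
The smallest is 4, between Eremo_montana and Bracho_rubra.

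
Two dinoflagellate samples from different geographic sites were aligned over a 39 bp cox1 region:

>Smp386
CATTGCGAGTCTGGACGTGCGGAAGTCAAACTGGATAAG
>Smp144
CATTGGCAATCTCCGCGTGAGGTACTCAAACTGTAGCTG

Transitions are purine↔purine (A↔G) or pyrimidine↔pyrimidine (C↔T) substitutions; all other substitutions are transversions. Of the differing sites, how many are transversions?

Mismatches occur at site 6 (C/G, transversion), site 7 (G/C, transversion), site 9 (G/A, transition), site 13 (G/C, transversion), site 14 (G/C, transversion), site 15 (A/G, transition), site 20 (C/A, transversion), site 23 (A/T, transversion), site 25 (G/C, transversion), site 34 (G/T, transversion), site 36 (T/G, transversion), site 37 (A/C, transversion), site 38 (A/T, transversion).
Of the 13 differences, 2 transitions and 11 transversions, so the answer is 11.

11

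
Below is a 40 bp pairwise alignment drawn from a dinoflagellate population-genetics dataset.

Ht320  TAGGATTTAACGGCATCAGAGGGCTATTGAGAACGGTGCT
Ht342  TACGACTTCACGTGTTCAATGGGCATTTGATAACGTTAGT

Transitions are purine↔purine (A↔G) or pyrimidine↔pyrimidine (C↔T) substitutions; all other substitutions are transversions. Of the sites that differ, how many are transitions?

The sequences differ at positions 3 (G/C, transversion), 6 (T/C, transition), 9 (A/C, transversion), 13 (G/T, transversion), 14 (C/G, transversion), 15 (A/T, transversion), 19 (G/A, transition), 20 (A/T, transversion), 25 (T/A, transversion), 26 (A/T, transversion), 31 (G/T, transversion), 36 (G/T, transversion), 38 (G/A, transition), 39 (C/G, transversion).
Of the 14 differences, 3 transitions and 11 transversions, so the answer is 3.

3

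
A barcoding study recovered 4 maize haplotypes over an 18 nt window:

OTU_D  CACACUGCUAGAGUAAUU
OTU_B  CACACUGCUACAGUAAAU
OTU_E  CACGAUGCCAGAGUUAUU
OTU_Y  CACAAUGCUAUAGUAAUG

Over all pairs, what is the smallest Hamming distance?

Pairwise Hamming distances:
  OTU_D vs OTU_B: 2
  OTU_D vs OTU_E: 4
  OTU_D vs OTU_Y: 3
  OTU_B vs OTU_E: 6
  OTU_B vs OTU_Y: 4
  OTU_E vs OTU_Y: 5
The smallest is 2, between OTU_D and OTU_B.

2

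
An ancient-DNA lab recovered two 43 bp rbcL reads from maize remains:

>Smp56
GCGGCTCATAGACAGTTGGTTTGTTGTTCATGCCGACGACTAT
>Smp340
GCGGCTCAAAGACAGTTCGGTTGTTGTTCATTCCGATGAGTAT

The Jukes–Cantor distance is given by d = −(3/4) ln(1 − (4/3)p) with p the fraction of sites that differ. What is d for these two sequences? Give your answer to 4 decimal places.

Differing sites — 9:T/A; 18:G/C; 20:T/G; 32:G/T; 37:C/T; 40:C/G.
p = 6/43 = 0.139535.
d = −0.75 · ln(1 − (4/3)·0.139535) = −0.75 · ln(0.813953) = −0.75 · (-0.205853) = 0.1544.

0.1544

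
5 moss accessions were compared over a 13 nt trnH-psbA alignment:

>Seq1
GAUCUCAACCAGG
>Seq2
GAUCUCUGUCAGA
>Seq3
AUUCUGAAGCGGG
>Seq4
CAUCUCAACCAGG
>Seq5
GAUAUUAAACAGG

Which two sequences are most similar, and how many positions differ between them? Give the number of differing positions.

Pairwise Hamming distances:
  Seq1 vs Seq2: 4
  Seq1 vs Seq3: 5
  Seq1 vs Seq4: 1
  Seq1 vs Seq5: 3
  Seq2 vs Seq3: 8
  Seq2 vs Seq4: 5
  Seq2 vs Seq5: 6
  Seq3 vs Seq4: 5
  Seq3 vs Seq5: 6
  Seq4 vs Seq5: 4
The smallest is 1, between Seq1 and Seq4.

1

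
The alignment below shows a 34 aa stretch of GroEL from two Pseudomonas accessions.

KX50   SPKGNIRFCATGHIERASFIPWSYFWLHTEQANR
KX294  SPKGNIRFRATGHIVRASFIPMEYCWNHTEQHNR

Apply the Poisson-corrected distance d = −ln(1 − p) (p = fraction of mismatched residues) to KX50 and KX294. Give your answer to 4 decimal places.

The sequences differ at positions 9 (C/R), 15 (E/V), 22 (W/M), 23 (S/E), 25 (F/C), 27 (L/N), 32 (A/H).
p = 7/34 = 0.205882.
d = −ln(1 − 0.205882) = −ln(0.794118) = 0.2305.

0.2305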